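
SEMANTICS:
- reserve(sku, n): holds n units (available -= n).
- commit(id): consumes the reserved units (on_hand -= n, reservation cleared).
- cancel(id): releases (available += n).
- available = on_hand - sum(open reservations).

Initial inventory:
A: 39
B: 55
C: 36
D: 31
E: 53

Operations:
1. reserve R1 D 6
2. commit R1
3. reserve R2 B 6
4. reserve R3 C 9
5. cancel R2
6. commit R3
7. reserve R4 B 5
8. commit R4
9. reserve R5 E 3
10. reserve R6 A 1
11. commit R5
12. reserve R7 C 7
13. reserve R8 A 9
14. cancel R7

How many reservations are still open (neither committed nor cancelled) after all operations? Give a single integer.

Step 1: reserve R1 D 6 -> on_hand[A=39 B=55 C=36 D=31 E=53] avail[A=39 B=55 C=36 D=25 E=53] open={R1}
Step 2: commit R1 -> on_hand[A=39 B=55 C=36 D=25 E=53] avail[A=39 B=55 C=36 D=25 E=53] open={}
Step 3: reserve R2 B 6 -> on_hand[A=39 B=55 C=36 D=25 E=53] avail[A=39 B=49 C=36 D=25 E=53] open={R2}
Step 4: reserve R3 C 9 -> on_hand[A=39 B=55 C=36 D=25 E=53] avail[A=39 B=49 C=27 D=25 E=53] open={R2,R3}
Step 5: cancel R2 -> on_hand[A=39 B=55 C=36 D=25 E=53] avail[A=39 B=55 C=27 D=25 E=53] open={R3}
Step 6: commit R3 -> on_hand[A=39 B=55 C=27 D=25 E=53] avail[A=39 B=55 C=27 D=25 E=53] open={}
Step 7: reserve R4 B 5 -> on_hand[A=39 B=55 C=27 D=25 E=53] avail[A=39 B=50 C=27 D=25 E=53] open={R4}
Step 8: commit R4 -> on_hand[A=39 B=50 C=27 D=25 E=53] avail[A=39 B=50 C=27 D=25 E=53] open={}
Step 9: reserve R5 E 3 -> on_hand[A=39 B=50 C=27 D=25 E=53] avail[A=39 B=50 C=27 D=25 E=50] open={R5}
Step 10: reserve R6 A 1 -> on_hand[A=39 B=50 C=27 D=25 E=53] avail[A=38 B=50 C=27 D=25 E=50] open={R5,R6}
Step 11: commit R5 -> on_hand[A=39 B=50 C=27 D=25 E=50] avail[A=38 B=50 C=27 D=25 E=50] open={R6}
Step 12: reserve R7 C 7 -> on_hand[A=39 B=50 C=27 D=25 E=50] avail[A=38 B=50 C=20 D=25 E=50] open={R6,R7}
Step 13: reserve R8 A 9 -> on_hand[A=39 B=50 C=27 D=25 E=50] avail[A=29 B=50 C=20 D=25 E=50] open={R6,R7,R8}
Step 14: cancel R7 -> on_hand[A=39 B=50 C=27 D=25 E=50] avail[A=29 B=50 C=27 D=25 E=50] open={R6,R8}
Open reservations: ['R6', 'R8'] -> 2

Answer: 2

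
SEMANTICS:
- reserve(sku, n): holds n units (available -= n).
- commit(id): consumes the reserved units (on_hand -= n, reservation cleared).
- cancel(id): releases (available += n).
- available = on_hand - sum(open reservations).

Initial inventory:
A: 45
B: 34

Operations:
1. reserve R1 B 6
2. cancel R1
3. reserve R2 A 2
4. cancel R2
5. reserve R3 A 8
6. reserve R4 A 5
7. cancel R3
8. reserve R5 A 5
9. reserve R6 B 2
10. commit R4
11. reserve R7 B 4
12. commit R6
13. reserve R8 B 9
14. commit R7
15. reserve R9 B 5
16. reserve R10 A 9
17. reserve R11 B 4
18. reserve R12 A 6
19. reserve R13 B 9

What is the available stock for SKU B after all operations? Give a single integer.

Answer: 1

Derivation:
Step 1: reserve R1 B 6 -> on_hand[A=45 B=34] avail[A=45 B=28] open={R1}
Step 2: cancel R1 -> on_hand[A=45 B=34] avail[A=45 B=34] open={}
Step 3: reserve R2 A 2 -> on_hand[A=45 B=34] avail[A=43 B=34] open={R2}
Step 4: cancel R2 -> on_hand[A=45 B=34] avail[A=45 B=34] open={}
Step 5: reserve R3 A 8 -> on_hand[A=45 B=34] avail[A=37 B=34] open={R3}
Step 6: reserve R4 A 5 -> on_hand[A=45 B=34] avail[A=32 B=34] open={R3,R4}
Step 7: cancel R3 -> on_hand[A=45 B=34] avail[A=40 B=34] open={R4}
Step 8: reserve R5 A 5 -> on_hand[A=45 B=34] avail[A=35 B=34] open={R4,R5}
Step 9: reserve R6 B 2 -> on_hand[A=45 B=34] avail[A=35 B=32] open={R4,R5,R6}
Step 10: commit R4 -> on_hand[A=40 B=34] avail[A=35 B=32] open={R5,R6}
Step 11: reserve R7 B 4 -> on_hand[A=40 B=34] avail[A=35 B=28] open={R5,R6,R7}
Step 12: commit R6 -> on_hand[A=40 B=32] avail[A=35 B=28] open={R5,R7}
Step 13: reserve R8 B 9 -> on_hand[A=40 B=32] avail[A=35 B=19] open={R5,R7,R8}
Step 14: commit R7 -> on_hand[A=40 B=28] avail[A=35 B=19] open={R5,R8}
Step 15: reserve R9 B 5 -> on_hand[A=40 B=28] avail[A=35 B=14] open={R5,R8,R9}
Step 16: reserve R10 A 9 -> on_hand[A=40 B=28] avail[A=26 B=14] open={R10,R5,R8,R9}
Step 17: reserve R11 B 4 -> on_hand[A=40 B=28] avail[A=26 B=10] open={R10,R11,R5,R8,R9}
Step 18: reserve R12 A 6 -> on_hand[A=40 B=28] avail[A=20 B=10] open={R10,R11,R12,R5,R8,R9}
Step 19: reserve R13 B 9 -> on_hand[A=40 B=28] avail[A=20 B=1] open={R10,R11,R12,R13,R5,R8,R9}
Final available[B] = 1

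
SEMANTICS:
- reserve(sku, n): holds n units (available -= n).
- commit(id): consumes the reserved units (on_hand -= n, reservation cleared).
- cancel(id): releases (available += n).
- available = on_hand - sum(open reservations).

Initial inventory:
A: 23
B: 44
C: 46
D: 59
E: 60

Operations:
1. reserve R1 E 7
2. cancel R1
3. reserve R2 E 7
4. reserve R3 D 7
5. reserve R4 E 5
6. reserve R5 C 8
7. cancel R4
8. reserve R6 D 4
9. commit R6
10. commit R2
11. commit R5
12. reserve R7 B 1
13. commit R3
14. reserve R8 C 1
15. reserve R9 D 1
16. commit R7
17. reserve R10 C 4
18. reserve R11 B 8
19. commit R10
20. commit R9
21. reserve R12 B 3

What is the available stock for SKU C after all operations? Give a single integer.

Step 1: reserve R1 E 7 -> on_hand[A=23 B=44 C=46 D=59 E=60] avail[A=23 B=44 C=46 D=59 E=53] open={R1}
Step 2: cancel R1 -> on_hand[A=23 B=44 C=46 D=59 E=60] avail[A=23 B=44 C=46 D=59 E=60] open={}
Step 3: reserve R2 E 7 -> on_hand[A=23 B=44 C=46 D=59 E=60] avail[A=23 B=44 C=46 D=59 E=53] open={R2}
Step 4: reserve R3 D 7 -> on_hand[A=23 B=44 C=46 D=59 E=60] avail[A=23 B=44 C=46 D=52 E=53] open={R2,R3}
Step 5: reserve R4 E 5 -> on_hand[A=23 B=44 C=46 D=59 E=60] avail[A=23 B=44 C=46 D=52 E=48] open={R2,R3,R4}
Step 6: reserve R5 C 8 -> on_hand[A=23 B=44 C=46 D=59 E=60] avail[A=23 B=44 C=38 D=52 E=48] open={R2,R3,R4,R5}
Step 7: cancel R4 -> on_hand[A=23 B=44 C=46 D=59 E=60] avail[A=23 B=44 C=38 D=52 E=53] open={R2,R3,R5}
Step 8: reserve R6 D 4 -> on_hand[A=23 B=44 C=46 D=59 E=60] avail[A=23 B=44 C=38 D=48 E=53] open={R2,R3,R5,R6}
Step 9: commit R6 -> on_hand[A=23 B=44 C=46 D=55 E=60] avail[A=23 B=44 C=38 D=48 E=53] open={R2,R3,R5}
Step 10: commit R2 -> on_hand[A=23 B=44 C=46 D=55 E=53] avail[A=23 B=44 C=38 D=48 E=53] open={R3,R5}
Step 11: commit R5 -> on_hand[A=23 B=44 C=38 D=55 E=53] avail[A=23 B=44 C=38 D=48 E=53] open={R3}
Step 12: reserve R7 B 1 -> on_hand[A=23 B=44 C=38 D=55 E=53] avail[A=23 B=43 C=38 D=48 E=53] open={R3,R7}
Step 13: commit R3 -> on_hand[A=23 B=44 C=38 D=48 E=53] avail[A=23 B=43 C=38 D=48 E=53] open={R7}
Step 14: reserve R8 C 1 -> on_hand[A=23 B=44 C=38 D=48 E=53] avail[A=23 B=43 C=37 D=48 E=53] open={R7,R8}
Step 15: reserve R9 D 1 -> on_hand[A=23 B=44 C=38 D=48 E=53] avail[A=23 B=43 C=37 D=47 E=53] open={R7,R8,R9}
Step 16: commit R7 -> on_hand[A=23 B=43 C=38 D=48 E=53] avail[A=23 B=43 C=37 D=47 E=53] open={R8,R9}
Step 17: reserve R10 C 4 -> on_hand[A=23 B=43 C=38 D=48 E=53] avail[A=23 B=43 C=33 D=47 E=53] open={R10,R8,R9}
Step 18: reserve R11 B 8 -> on_hand[A=23 B=43 C=38 D=48 E=53] avail[A=23 B=35 C=33 D=47 E=53] open={R10,R11,R8,R9}
Step 19: commit R10 -> on_hand[A=23 B=43 C=34 D=48 E=53] avail[A=23 B=35 C=33 D=47 E=53] open={R11,R8,R9}
Step 20: commit R9 -> on_hand[A=23 B=43 C=34 D=47 E=53] avail[A=23 B=35 C=33 D=47 E=53] open={R11,R8}
Step 21: reserve R12 B 3 -> on_hand[A=23 B=43 C=34 D=47 E=53] avail[A=23 B=32 C=33 D=47 E=53] open={R11,R12,R8}
Final available[C] = 33

Answer: 33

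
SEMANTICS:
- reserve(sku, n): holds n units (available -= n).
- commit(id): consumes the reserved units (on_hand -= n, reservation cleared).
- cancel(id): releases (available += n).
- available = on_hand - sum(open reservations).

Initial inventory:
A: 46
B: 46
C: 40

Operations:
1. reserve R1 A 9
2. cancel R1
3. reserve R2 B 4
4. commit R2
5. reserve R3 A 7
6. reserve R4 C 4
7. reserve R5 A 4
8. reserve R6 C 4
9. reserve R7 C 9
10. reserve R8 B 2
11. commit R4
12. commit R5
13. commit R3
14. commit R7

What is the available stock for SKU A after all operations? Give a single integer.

Answer: 35

Derivation:
Step 1: reserve R1 A 9 -> on_hand[A=46 B=46 C=40] avail[A=37 B=46 C=40] open={R1}
Step 2: cancel R1 -> on_hand[A=46 B=46 C=40] avail[A=46 B=46 C=40] open={}
Step 3: reserve R2 B 4 -> on_hand[A=46 B=46 C=40] avail[A=46 B=42 C=40] open={R2}
Step 4: commit R2 -> on_hand[A=46 B=42 C=40] avail[A=46 B=42 C=40] open={}
Step 5: reserve R3 A 7 -> on_hand[A=46 B=42 C=40] avail[A=39 B=42 C=40] open={R3}
Step 6: reserve R4 C 4 -> on_hand[A=46 B=42 C=40] avail[A=39 B=42 C=36] open={R3,R4}
Step 7: reserve R5 A 4 -> on_hand[A=46 B=42 C=40] avail[A=35 B=42 C=36] open={R3,R4,R5}
Step 8: reserve R6 C 4 -> on_hand[A=46 B=42 C=40] avail[A=35 B=42 C=32] open={R3,R4,R5,R6}
Step 9: reserve R7 C 9 -> on_hand[A=46 B=42 C=40] avail[A=35 B=42 C=23] open={R3,R4,R5,R6,R7}
Step 10: reserve R8 B 2 -> on_hand[A=46 B=42 C=40] avail[A=35 B=40 C=23] open={R3,R4,R5,R6,R7,R8}
Step 11: commit R4 -> on_hand[A=46 B=42 C=36] avail[A=35 B=40 C=23] open={R3,R5,R6,R7,R8}
Step 12: commit R5 -> on_hand[A=42 B=42 C=36] avail[A=35 B=40 C=23] open={R3,R6,R7,R8}
Step 13: commit R3 -> on_hand[A=35 B=42 C=36] avail[A=35 B=40 C=23] open={R6,R7,R8}
Step 14: commit R7 -> on_hand[A=35 B=42 C=27] avail[A=35 B=40 C=23] open={R6,R8}
Final available[A] = 35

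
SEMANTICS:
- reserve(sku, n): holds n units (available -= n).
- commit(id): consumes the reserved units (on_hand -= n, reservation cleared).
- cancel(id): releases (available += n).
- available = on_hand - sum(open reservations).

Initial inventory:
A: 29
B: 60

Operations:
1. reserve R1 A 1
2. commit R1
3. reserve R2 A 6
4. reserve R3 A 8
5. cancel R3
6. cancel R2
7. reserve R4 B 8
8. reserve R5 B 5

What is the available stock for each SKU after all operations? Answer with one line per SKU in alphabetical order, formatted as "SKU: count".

Answer: A: 28
B: 47

Derivation:
Step 1: reserve R1 A 1 -> on_hand[A=29 B=60] avail[A=28 B=60] open={R1}
Step 2: commit R1 -> on_hand[A=28 B=60] avail[A=28 B=60] open={}
Step 3: reserve R2 A 6 -> on_hand[A=28 B=60] avail[A=22 B=60] open={R2}
Step 4: reserve R3 A 8 -> on_hand[A=28 B=60] avail[A=14 B=60] open={R2,R3}
Step 5: cancel R3 -> on_hand[A=28 B=60] avail[A=22 B=60] open={R2}
Step 6: cancel R2 -> on_hand[A=28 B=60] avail[A=28 B=60] open={}
Step 7: reserve R4 B 8 -> on_hand[A=28 B=60] avail[A=28 B=52] open={R4}
Step 8: reserve R5 B 5 -> on_hand[A=28 B=60] avail[A=28 B=47] open={R4,R5}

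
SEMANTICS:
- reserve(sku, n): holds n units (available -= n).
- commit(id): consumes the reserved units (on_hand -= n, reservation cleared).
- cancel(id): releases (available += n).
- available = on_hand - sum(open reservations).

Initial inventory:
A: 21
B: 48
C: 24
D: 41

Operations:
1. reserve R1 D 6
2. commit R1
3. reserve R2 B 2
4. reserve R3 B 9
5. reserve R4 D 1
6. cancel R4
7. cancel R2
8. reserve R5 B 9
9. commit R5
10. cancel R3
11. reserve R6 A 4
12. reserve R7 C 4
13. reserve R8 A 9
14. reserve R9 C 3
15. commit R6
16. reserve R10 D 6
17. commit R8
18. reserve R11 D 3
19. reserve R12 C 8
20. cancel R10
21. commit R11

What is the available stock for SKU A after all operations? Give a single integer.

Step 1: reserve R1 D 6 -> on_hand[A=21 B=48 C=24 D=41] avail[A=21 B=48 C=24 D=35] open={R1}
Step 2: commit R1 -> on_hand[A=21 B=48 C=24 D=35] avail[A=21 B=48 C=24 D=35] open={}
Step 3: reserve R2 B 2 -> on_hand[A=21 B=48 C=24 D=35] avail[A=21 B=46 C=24 D=35] open={R2}
Step 4: reserve R3 B 9 -> on_hand[A=21 B=48 C=24 D=35] avail[A=21 B=37 C=24 D=35] open={R2,R3}
Step 5: reserve R4 D 1 -> on_hand[A=21 B=48 C=24 D=35] avail[A=21 B=37 C=24 D=34] open={R2,R3,R4}
Step 6: cancel R4 -> on_hand[A=21 B=48 C=24 D=35] avail[A=21 B=37 C=24 D=35] open={R2,R3}
Step 7: cancel R2 -> on_hand[A=21 B=48 C=24 D=35] avail[A=21 B=39 C=24 D=35] open={R3}
Step 8: reserve R5 B 9 -> on_hand[A=21 B=48 C=24 D=35] avail[A=21 B=30 C=24 D=35] open={R3,R5}
Step 9: commit R5 -> on_hand[A=21 B=39 C=24 D=35] avail[A=21 B=30 C=24 D=35] open={R3}
Step 10: cancel R3 -> on_hand[A=21 B=39 C=24 D=35] avail[A=21 B=39 C=24 D=35] open={}
Step 11: reserve R6 A 4 -> on_hand[A=21 B=39 C=24 D=35] avail[A=17 B=39 C=24 D=35] open={R6}
Step 12: reserve R7 C 4 -> on_hand[A=21 B=39 C=24 D=35] avail[A=17 B=39 C=20 D=35] open={R6,R7}
Step 13: reserve R8 A 9 -> on_hand[A=21 B=39 C=24 D=35] avail[A=8 B=39 C=20 D=35] open={R6,R7,R8}
Step 14: reserve R9 C 3 -> on_hand[A=21 B=39 C=24 D=35] avail[A=8 B=39 C=17 D=35] open={R6,R7,R8,R9}
Step 15: commit R6 -> on_hand[A=17 B=39 C=24 D=35] avail[A=8 B=39 C=17 D=35] open={R7,R8,R9}
Step 16: reserve R10 D 6 -> on_hand[A=17 B=39 C=24 D=35] avail[A=8 B=39 C=17 D=29] open={R10,R7,R8,R9}
Step 17: commit R8 -> on_hand[A=8 B=39 C=24 D=35] avail[A=8 B=39 C=17 D=29] open={R10,R7,R9}
Step 18: reserve R11 D 3 -> on_hand[A=8 B=39 C=24 D=35] avail[A=8 B=39 C=17 D=26] open={R10,R11,R7,R9}
Step 19: reserve R12 C 8 -> on_hand[A=8 B=39 C=24 D=35] avail[A=8 B=39 C=9 D=26] open={R10,R11,R12,R7,R9}
Step 20: cancel R10 -> on_hand[A=8 B=39 C=24 D=35] avail[A=8 B=39 C=9 D=32] open={R11,R12,R7,R9}
Step 21: commit R11 -> on_hand[A=8 B=39 C=24 D=32] avail[A=8 B=39 C=9 D=32] open={R12,R7,R9}
Final available[A] = 8

Answer: 8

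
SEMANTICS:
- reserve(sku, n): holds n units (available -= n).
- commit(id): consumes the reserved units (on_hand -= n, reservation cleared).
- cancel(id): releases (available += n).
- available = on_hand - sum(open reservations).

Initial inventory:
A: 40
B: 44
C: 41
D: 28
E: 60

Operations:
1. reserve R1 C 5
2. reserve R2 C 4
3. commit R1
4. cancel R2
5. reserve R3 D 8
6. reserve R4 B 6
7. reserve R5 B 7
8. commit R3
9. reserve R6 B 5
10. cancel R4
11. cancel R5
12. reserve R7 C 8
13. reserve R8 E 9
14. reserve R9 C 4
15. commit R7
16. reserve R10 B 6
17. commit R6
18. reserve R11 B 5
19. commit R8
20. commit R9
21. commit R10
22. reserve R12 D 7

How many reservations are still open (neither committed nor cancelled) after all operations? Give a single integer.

Step 1: reserve R1 C 5 -> on_hand[A=40 B=44 C=41 D=28 E=60] avail[A=40 B=44 C=36 D=28 E=60] open={R1}
Step 2: reserve R2 C 4 -> on_hand[A=40 B=44 C=41 D=28 E=60] avail[A=40 B=44 C=32 D=28 E=60] open={R1,R2}
Step 3: commit R1 -> on_hand[A=40 B=44 C=36 D=28 E=60] avail[A=40 B=44 C=32 D=28 E=60] open={R2}
Step 4: cancel R2 -> on_hand[A=40 B=44 C=36 D=28 E=60] avail[A=40 B=44 C=36 D=28 E=60] open={}
Step 5: reserve R3 D 8 -> on_hand[A=40 B=44 C=36 D=28 E=60] avail[A=40 B=44 C=36 D=20 E=60] open={R3}
Step 6: reserve R4 B 6 -> on_hand[A=40 B=44 C=36 D=28 E=60] avail[A=40 B=38 C=36 D=20 E=60] open={R3,R4}
Step 7: reserve R5 B 7 -> on_hand[A=40 B=44 C=36 D=28 E=60] avail[A=40 B=31 C=36 D=20 E=60] open={R3,R4,R5}
Step 8: commit R3 -> on_hand[A=40 B=44 C=36 D=20 E=60] avail[A=40 B=31 C=36 D=20 E=60] open={R4,R5}
Step 9: reserve R6 B 5 -> on_hand[A=40 B=44 C=36 D=20 E=60] avail[A=40 B=26 C=36 D=20 E=60] open={R4,R5,R6}
Step 10: cancel R4 -> on_hand[A=40 B=44 C=36 D=20 E=60] avail[A=40 B=32 C=36 D=20 E=60] open={R5,R6}
Step 11: cancel R5 -> on_hand[A=40 B=44 C=36 D=20 E=60] avail[A=40 B=39 C=36 D=20 E=60] open={R6}
Step 12: reserve R7 C 8 -> on_hand[A=40 B=44 C=36 D=20 E=60] avail[A=40 B=39 C=28 D=20 E=60] open={R6,R7}
Step 13: reserve R8 E 9 -> on_hand[A=40 B=44 C=36 D=20 E=60] avail[A=40 B=39 C=28 D=20 E=51] open={R6,R7,R8}
Step 14: reserve R9 C 4 -> on_hand[A=40 B=44 C=36 D=20 E=60] avail[A=40 B=39 C=24 D=20 E=51] open={R6,R7,R8,R9}
Step 15: commit R7 -> on_hand[A=40 B=44 C=28 D=20 E=60] avail[A=40 B=39 C=24 D=20 E=51] open={R6,R8,R9}
Step 16: reserve R10 B 6 -> on_hand[A=40 B=44 C=28 D=20 E=60] avail[A=40 B=33 C=24 D=20 E=51] open={R10,R6,R8,R9}
Step 17: commit R6 -> on_hand[A=40 B=39 C=28 D=20 E=60] avail[A=40 B=33 C=24 D=20 E=51] open={R10,R8,R9}
Step 18: reserve R11 B 5 -> on_hand[A=40 B=39 C=28 D=20 E=60] avail[A=40 B=28 C=24 D=20 E=51] open={R10,R11,R8,R9}
Step 19: commit R8 -> on_hand[A=40 B=39 C=28 D=20 E=51] avail[A=40 B=28 C=24 D=20 E=51] open={R10,R11,R9}
Step 20: commit R9 -> on_hand[A=40 B=39 C=24 D=20 E=51] avail[A=40 B=28 C=24 D=20 E=51] open={R10,R11}
Step 21: commit R10 -> on_hand[A=40 B=33 C=24 D=20 E=51] avail[A=40 B=28 C=24 D=20 E=51] open={R11}
Step 22: reserve R12 D 7 -> on_hand[A=40 B=33 C=24 D=20 E=51] avail[A=40 B=28 C=24 D=13 E=51] open={R11,R12}
Open reservations: ['R11', 'R12'] -> 2

Answer: 2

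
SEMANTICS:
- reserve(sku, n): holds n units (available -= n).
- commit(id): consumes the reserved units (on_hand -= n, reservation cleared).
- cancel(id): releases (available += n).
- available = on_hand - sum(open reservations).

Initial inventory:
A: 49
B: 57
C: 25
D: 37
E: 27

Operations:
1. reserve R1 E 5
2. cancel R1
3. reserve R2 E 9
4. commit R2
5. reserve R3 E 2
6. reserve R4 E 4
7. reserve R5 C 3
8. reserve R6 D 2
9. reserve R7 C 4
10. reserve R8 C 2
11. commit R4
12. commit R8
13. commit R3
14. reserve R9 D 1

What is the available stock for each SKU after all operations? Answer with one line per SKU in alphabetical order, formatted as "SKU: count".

Step 1: reserve R1 E 5 -> on_hand[A=49 B=57 C=25 D=37 E=27] avail[A=49 B=57 C=25 D=37 E=22] open={R1}
Step 2: cancel R1 -> on_hand[A=49 B=57 C=25 D=37 E=27] avail[A=49 B=57 C=25 D=37 E=27] open={}
Step 3: reserve R2 E 9 -> on_hand[A=49 B=57 C=25 D=37 E=27] avail[A=49 B=57 C=25 D=37 E=18] open={R2}
Step 4: commit R2 -> on_hand[A=49 B=57 C=25 D=37 E=18] avail[A=49 B=57 C=25 D=37 E=18] open={}
Step 5: reserve R3 E 2 -> on_hand[A=49 B=57 C=25 D=37 E=18] avail[A=49 B=57 C=25 D=37 E=16] open={R3}
Step 6: reserve R4 E 4 -> on_hand[A=49 B=57 C=25 D=37 E=18] avail[A=49 B=57 C=25 D=37 E=12] open={R3,R4}
Step 7: reserve R5 C 3 -> on_hand[A=49 B=57 C=25 D=37 E=18] avail[A=49 B=57 C=22 D=37 E=12] open={R3,R4,R5}
Step 8: reserve R6 D 2 -> on_hand[A=49 B=57 C=25 D=37 E=18] avail[A=49 B=57 C=22 D=35 E=12] open={R3,R4,R5,R6}
Step 9: reserve R7 C 4 -> on_hand[A=49 B=57 C=25 D=37 E=18] avail[A=49 B=57 C=18 D=35 E=12] open={R3,R4,R5,R6,R7}
Step 10: reserve R8 C 2 -> on_hand[A=49 B=57 C=25 D=37 E=18] avail[A=49 B=57 C=16 D=35 E=12] open={R3,R4,R5,R6,R7,R8}
Step 11: commit R4 -> on_hand[A=49 B=57 C=25 D=37 E=14] avail[A=49 B=57 C=16 D=35 E=12] open={R3,R5,R6,R7,R8}
Step 12: commit R8 -> on_hand[A=49 B=57 C=23 D=37 E=14] avail[A=49 B=57 C=16 D=35 E=12] open={R3,R5,R6,R7}
Step 13: commit R3 -> on_hand[A=49 B=57 C=23 D=37 E=12] avail[A=49 B=57 C=16 D=35 E=12] open={R5,R6,R7}
Step 14: reserve R9 D 1 -> on_hand[A=49 B=57 C=23 D=37 E=12] avail[A=49 B=57 C=16 D=34 E=12] open={R5,R6,R7,R9}

Answer: A: 49
B: 57
C: 16
D: 34
E: 12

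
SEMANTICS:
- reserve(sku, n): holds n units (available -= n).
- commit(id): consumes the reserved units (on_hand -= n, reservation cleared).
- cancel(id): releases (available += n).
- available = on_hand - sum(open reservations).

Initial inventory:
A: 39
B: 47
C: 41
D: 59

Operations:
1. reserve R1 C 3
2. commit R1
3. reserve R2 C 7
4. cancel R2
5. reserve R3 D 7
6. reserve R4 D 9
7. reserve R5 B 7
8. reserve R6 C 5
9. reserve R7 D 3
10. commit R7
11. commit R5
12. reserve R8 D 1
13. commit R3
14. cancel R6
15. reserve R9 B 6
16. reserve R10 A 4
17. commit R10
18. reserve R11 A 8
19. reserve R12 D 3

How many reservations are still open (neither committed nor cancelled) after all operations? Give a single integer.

Step 1: reserve R1 C 3 -> on_hand[A=39 B=47 C=41 D=59] avail[A=39 B=47 C=38 D=59] open={R1}
Step 2: commit R1 -> on_hand[A=39 B=47 C=38 D=59] avail[A=39 B=47 C=38 D=59] open={}
Step 3: reserve R2 C 7 -> on_hand[A=39 B=47 C=38 D=59] avail[A=39 B=47 C=31 D=59] open={R2}
Step 4: cancel R2 -> on_hand[A=39 B=47 C=38 D=59] avail[A=39 B=47 C=38 D=59] open={}
Step 5: reserve R3 D 7 -> on_hand[A=39 B=47 C=38 D=59] avail[A=39 B=47 C=38 D=52] open={R3}
Step 6: reserve R4 D 9 -> on_hand[A=39 B=47 C=38 D=59] avail[A=39 B=47 C=38 D=43] open={R3,R4}
Step 7: reserve R5 B 7 -> on_hand[A=39 B=47 C=38 D=59] avail[A=39 B=40 C=38 D=43] open={R3,R4,R5}
Step 8: reserve R6 C 5 -> on_hand[A=39 B=47 C=38 D=59] avail[A=39 B=40 C=33 D=43] open={R3,R4,R5,R6}
Step 9: reserve R7 D 3 -> on_hand[A=39 B=47 C=38 D=59] avail[A=39 B=40 C=33 D=40] open={R3,R4,R5,R6,R7}
Step 10: commit R7 -> on_hand[A=39 B=47 C=38 D=56] avail[A=39 B=40 C=33 D=40] open={R3,R4,R5,R6}
Step 11: commit R5 -> on_hand[A=39 B=40 C=38 D=56] avail[A=39 B=40 C=33 D=40] open={R3,R4,R6}
Step 12: reserve R8 D 1 -> on_hand[A=39 B=40 C=38 D=56] avail[A=39 B=40 C=33 D=39] open={R3,R4,R6,R8}
Step 13: commit R3 -> on_hand[A=39 B=40 C=38 D=49] avail[A=39 B=40 C=33 D=39] open={R4,R6,R8}
Step 14: cancel R6 -> on_hand[A=39 B=40 C=38 D=49] avail[A=39 B=40 C=38 D=39] open={R4,R8}
Step 15: reserve R9 B 6 -> on_hand[A=39 B=40 C=38 D=49] avail[A=39 B=34 C=38 D=39] open={R4,R8,R9}
Step 16: reserve R10 A 4 -> on_hand[A=39 B=40 C=38 D=49] avail[A=35 B=34 C=38 D=39] open={R10,R4,R8,R9}
Step 17: commit R10 -> on_hand[A=35 B=40 C=38 D=49] avail[A=35 B=34 C=38 D=39] open={R4,R8,R9}
Step 18: reserve R11 A 8 -> on_hand[A=35 B=40 C=38 D=49] avail[A=27 B=34 C=38 D=39] open={R11,R4,R8,R9}
Step 19: reserve R12 D 3 -> on_hand[A=35 B=40 C=38 D=49] avail[A=27 B=34 C=38 D=36] open={R11,R12,R4,R8,R9}
Open reservations: ['R11', 'R12', 'R4', 'R8', 'R9'] -> 5

Answer: 5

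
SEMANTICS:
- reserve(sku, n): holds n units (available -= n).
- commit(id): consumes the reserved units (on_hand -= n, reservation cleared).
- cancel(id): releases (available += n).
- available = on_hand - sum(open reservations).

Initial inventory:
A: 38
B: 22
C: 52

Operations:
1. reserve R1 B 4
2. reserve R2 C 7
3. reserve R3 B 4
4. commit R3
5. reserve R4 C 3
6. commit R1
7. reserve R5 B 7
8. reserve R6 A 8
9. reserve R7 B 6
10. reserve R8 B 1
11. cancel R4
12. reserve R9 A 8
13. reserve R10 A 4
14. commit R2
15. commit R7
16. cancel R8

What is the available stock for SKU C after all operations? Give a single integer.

Answer: 45

Derivation:
Step 1: reserve R1 B 4 -> on_hand[A=38 B=22 C=52] avail[A=38 B=18 C=52] open={R1}
Step 2: reserve R2 C 7 -> on_hand[A=38 B=22 C=52] avail[A=38 B=18 C=45] open={R1,R2}
Step 3: reserve R3 B 4 -> on_hand[A=38 B=22 C=52] avail[A=38 B=14 C=45] open={R1,R2,R3}
Step 4: commit R3 -> on_hand[A=38 B=18 C=52] avail[A=38 B=14 C=45] open={R1,R2}
Step 5: reserve R4 C 3 -> on_hand[A=38 B=18 C=52] avail[A=38 B=14 C=42] open={R1,R2,R4}
Step 6: commit R1 -> on_hand[A=38 B=14 C=52] avail[A=38 B=14 C=42] open={R2,R4}
Step 7: reserve R5 B 7 -> on_hand[A=38 B=14 C=52] avail[A=38 B=7 C=42] open={R2,R4,R5}
Step 8: reserve R6 A 8 -> on_hand[A=38 B=14 C=52] avail[A=30 B=7 C=42] open={R2,R4,R5,R6}
Step 9: reserve R7 B 6 -> on_hand[A=38 B=14 C=52] avail[A=30 B=1 C=42] open={R2,R4,R5,R6,R7}
Step 10: reserve R8 B 1 -> on_hand[A=38 B=14 C=52] avail[A=30 B=0 C=42] open={R2,R4,R5,R6,R7,R8}
Step 11: cancel R4 -> on_hand[A=38 B=14 C=52] avail[A=30 B=0 C=45] open={R2,R5,R6,R7,R8}
Step 12: reserve R9 A 8 -> on_hand[A=38 B=14 C=52] avail[A=22 B=0 C=45] open={R2,R5,R6,R7,R8,R9}
Step 13: reserve R10 A 4 -> on_hand[A=38 B=14 C=52] avail[A=18 B=0 C=45] open={R10,R2,R5,R6,R7,R8,R9}
Step 14: commit R2 -> on_hand[A=38 B=14 C=45] avail[A=18 B=0 C=45] open={R10,R5,R6,R7,R8,R9}
Step 15: commit R7 -> on_hand[A=38 B=8 C=45] avail[A=18 B=0 C=45] open={R10,R5,R6,R8,R9}
Step 16: cancel R8 -> on_hand[A=38 B=8 C=45] avail[A=18 B=1 C=45] open={R10,R5,R6,R9}
Final available[C] = 45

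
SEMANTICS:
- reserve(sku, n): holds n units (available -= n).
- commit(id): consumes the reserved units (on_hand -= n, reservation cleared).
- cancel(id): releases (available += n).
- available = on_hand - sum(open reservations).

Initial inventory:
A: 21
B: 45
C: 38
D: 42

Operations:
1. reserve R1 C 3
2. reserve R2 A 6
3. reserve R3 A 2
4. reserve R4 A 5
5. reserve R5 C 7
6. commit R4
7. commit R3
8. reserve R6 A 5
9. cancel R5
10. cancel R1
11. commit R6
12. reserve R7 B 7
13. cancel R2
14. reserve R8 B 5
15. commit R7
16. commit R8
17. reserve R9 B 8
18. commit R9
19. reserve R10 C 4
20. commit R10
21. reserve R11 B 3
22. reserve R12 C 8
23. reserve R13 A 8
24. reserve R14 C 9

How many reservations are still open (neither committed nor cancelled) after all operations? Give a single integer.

Answer: 4

Derivation:
Step 1: reserve R1 C 3 -> on_hand[A=21 B=45 C=38 D=42] avail[A=21 B=45 C=35 D=42] open={R1}
Step 2: reserve R2 A 6 -> on_hand[A=21 B=45 C=38 D=42] avail[A=15 B=45 C=35 D=42] open={R1,R2}
Step 3: reserve R3 A 2 -> on_hand[A=21 B=45 C=38 D=42] avail[A=13 B=45 C=35 D=42] open={R1,R2,R3}
Step 4: reserve R4 A 5 -> on_hand[A=21 B=45 C=38 D=42] avail[A=8 B=45 C=35 D=42] open={R1,R2,R3,R4}
Step 5: reserve R5 C 7 -> on_hand[A=21 B=45 C=38 D=42] avail[A=8 B=45 C=28 D=42] open={R1,R2,R3,R4,R5}
Step 6: commit R4 -> on_hand[A=16 B=45 C=38 D=42] avail[A=8 B=45 C=28 D=42] open={R1,R2,R3,R5}
Step 7: commit R3 -> on_hand[A=14 B=45 C=38 D=42] avail[A=8 B=45 C=28 D=42] open={R1,R2,R5}
Step 8: reserve R6 A 5 -> on_hand[A=14 B=45 C=38 D=42] avail[A=3 B=45 C=28 D=42] open={R1,R2,R5,R6}
Step 9: cancel R5 -> on_hand[A=14 B=45 C=38 D=42] avail[A=3 B=45 C=35 D=42] open={R1,R2,R6}
Step 10: cancel R1 -> on_hand[A=14 B=45 C=38 D=42] avail[A=3 B=45 C=38 D=42] open={R2,R6}
Step 11: commit R6 -> on_hand[A=9 B=45 C=38 D=42] avail[A=3 B=45 C=38 D=42] open={R2}
Step 12: reserve R7 B 7 -> on_hand[A=9 B=45 C=38 D=42] avail[A=3 B=38 C=38 D=42] open={R2,R7}
Step 13: cancel R2 -> on_hand[A=9 B=45 C=38 D=42] avail[A=9 B=38 C=38 D=42] open={R7}
Step 14: reserve R8 B 5 -> on_hand[A=9 B=45 C=38 D=42] avail[A=9 B=33 C=38 D=42] open={R7,R8}
Step 15: commit R7 -> on_hand[A=9 B=38 C=38 D=42] avail[A=9 B=33 C=38 D=42] open={R8}
Step 16: commit R8 -> on_hand[A=9 B=33 C=38 D=42] avail[A=9 B=33 C=38 D=42] open={}
Step 17: reserve R9 B 8 -> on_hand[A=9 B=33 C=38 D=42] avail[A=9 B=25 C=38 D=42] open={R9}
Step 18: commit R9 -> on_hand[A=9 B=25 C=38 D=42] avail[A=9 B=25 C=38 D=42] open={}
Step 19: reserve R10 C 4 -> on_hand[A=9 B=25 C=38 D=42] avail[A=9 B=25 C=34 D=42] open={R10}
Step 20: commit R10 -> on_hand[A=9 B=25 C=34 D=42] avail[A=9 B=25 C=34 D=42] open={}
Step 21: reserve R11 B 3 -> on_hand[A=9 B=25 C=34 D=42] avail[A=9 B=22 C=34 D=42] open={R11}
Step 22: reserve R12 C 8 -> on_hand[A=9 B=25 C=34 D=42] avail[A=9 B=22 C=26 D=42] open={R11,R12}
Step 23: reserve R13 A 8 -> on_hand[A=9 B=25 C=34 D=42] avail[A=1 B=22 C=26 D=42] open={R11,R12,R13}
Step 24: reserve R14 C 9 -> on_hand[A=9 B=25 C=34 D=42] avail[A=1 B=22 C=17 D=42] open={R11,R12,R13,R14}
Open reservations: ['R11', 'R12', 'R13', 'R14'] -> 4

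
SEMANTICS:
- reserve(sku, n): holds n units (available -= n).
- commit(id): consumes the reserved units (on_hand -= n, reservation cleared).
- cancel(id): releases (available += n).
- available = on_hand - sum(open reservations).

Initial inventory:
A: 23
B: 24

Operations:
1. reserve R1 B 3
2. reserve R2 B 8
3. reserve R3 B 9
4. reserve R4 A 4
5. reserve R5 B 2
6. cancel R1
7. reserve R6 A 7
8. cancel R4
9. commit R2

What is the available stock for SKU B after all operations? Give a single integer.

Step 1: reserve R1 B 3 -> on_hand[A=23 B=24] avail[A=23 B=21] open={R1}
Step 2: reserve R2 B 8 -> on_hand[A=23 B=24] avail[A=23 B=13] open={R1,R2}
Step 3: reserve R3 B 9 -> on_hand[A=23 B=24] avail[A=23 B=4] open={R1,R2,R3}
Step 4: reserve R4 A 4 -> on_hand[A=23 B=24] avail[A=19 B=4] open={R1,R2,R3,R4}
Step 5: reserve R5 B 2 -> on_hand[A=23 B=24] avail[A=19 B=2] open={R1,R2,R3,R4,R5}
Step 6: cancel R1 -> on_hand[A=23 B=24] avail[A=19 B=5] open={R2,R3,R4,R5}
Step 7: reserve R6 A 7 -> on_hand[A=23 B=24] avail[A=12 B=5] open={R2,R3,R4,R5,R6}
Step 8: cancel R4 -> on_hand[A=23 B=24] avail[A=16 B=5] open={R2,R3,R5,R6}
Step 9: commit R2 -> on_hand[A=23 B=16] avail[A=16 B=5] open={R3,R5,R6}
Final available[B] = 5

Answer: 5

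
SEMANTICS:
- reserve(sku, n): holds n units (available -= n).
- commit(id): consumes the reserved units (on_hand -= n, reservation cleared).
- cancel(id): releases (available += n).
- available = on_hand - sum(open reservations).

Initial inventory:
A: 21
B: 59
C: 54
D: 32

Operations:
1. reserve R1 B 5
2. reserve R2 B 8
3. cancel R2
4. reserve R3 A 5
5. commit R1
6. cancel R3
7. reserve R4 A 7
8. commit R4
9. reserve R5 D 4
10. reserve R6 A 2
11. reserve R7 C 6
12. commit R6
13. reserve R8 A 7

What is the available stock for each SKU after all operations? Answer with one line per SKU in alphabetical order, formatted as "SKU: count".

Answer: A: 5
B: 54
C: 48
D: 28

Derivation:
Step 1: reserve R1 B 5 -> on_hand[A=21 B=59 C=54 D=32] avail[A=21 B=54 C=54 D=32] open={R1}
Step 2: reserve R2 B 8 -> on_hand[A=21 B=59 C=54 D=32] avail[A=21 B=46 C=54 D=32] open={R1,R2}
Step 3: cancel R2 -> on_hand[A=21 B=59 C=54 D=32] avail[A=21 B=54 C=54 D=32] open={R1}
Step 4: reserve R3 A 5 -> on_hand[A=21 B=59 C=54 D=32] avail[A=16 B=54 C=54 D=32] open={R1,R3}
Step 5: commit R1 -> on_hand[A=21 B=54 C=54 D=32] avail[A=16 B=54 C=54 D=32] open={R3}
Step 6: cancel R3 -> on_hand[A=21 B=54 C=54 D=32] avail[A=21 B=54 C=54 D=32] open={}
Step 7: reserve R4 A 7 -> on_hand[A=21 B=54 C=54 D=32] avail[A=14 B=54 C=54 D=32] open={R4}
Step 8: commit R4 -> on_hand[A=14 B=54 C=54 D=32] avail[A=14 B=54 C=54 D=32] open={}
Step 9: reserve R5 D 4 -> on_hand[A=14 B=54 C=54 D=32] avail[A=14 B=54 C=54 D=28] open={R5}
Step 10: reserve R6 A 2 -> on_hand[A=14 B=54 C=54 D=32] avail[A=12 B=54 C=54 D=28] open={R5,R6}
Step 11: reserve R7 C 6 -> on_hand[A=14 B=54 C=54 D=32] avail[A=12 B=54 C=48 D=28] open={R5,R6,R7}
Step 12: commit R6 -> on_hand[A=12 B=54 C=54 D=32] avail[A=12 B=54 C=48 D=28] open={R5,R7}
Step 13: reserve R8 A 7 -> on_hand[A=12 B=54 C=54 D=32] avail[A=5 B=54 C=48 D=28] open={R5,R7,R8}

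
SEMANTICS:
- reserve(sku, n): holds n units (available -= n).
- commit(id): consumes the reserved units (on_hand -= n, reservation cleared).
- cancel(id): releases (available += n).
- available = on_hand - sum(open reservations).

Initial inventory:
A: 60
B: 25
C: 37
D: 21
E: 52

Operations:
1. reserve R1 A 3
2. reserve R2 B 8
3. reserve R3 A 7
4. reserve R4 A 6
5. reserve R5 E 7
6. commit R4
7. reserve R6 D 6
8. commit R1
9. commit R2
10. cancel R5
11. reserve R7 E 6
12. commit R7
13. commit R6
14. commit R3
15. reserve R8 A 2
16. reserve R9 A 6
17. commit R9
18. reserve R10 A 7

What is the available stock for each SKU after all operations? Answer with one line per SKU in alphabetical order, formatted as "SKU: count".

Answer: A: 29
B: 17
C: 37
D: 15
E: 46

Derivation:
Step 1: reserve R1 A 3 -> on_hand[A=60 B=25 C=37 D=21 E=52] avail[A=57 B=25 C=37 D=21 E=52] open={R1}
Step 2: reserve R2 B 8 -> on_hand[A=60 B=25 C=37 D=21 E=52] avail[A=57 B=17 C=37 D=21 E=52] open={R1,R2}
Step 3: reserve R3 A 7 -> on_hand[A=60 B=25 C=37 D=21 E=52] avail[A=50 B=17 C=37 D=21 E=52] open={R1,R2,R3}
Step 4: reserve R4 A 6 -> on_hand[A=60 B=25 C=37 D=21 E=52] avail[A=44 B=17 C=37 D=21 E=52] open={R1,R2,R3,R4}
Step 5: reserve R5 E 7 -> on_hand[A=60 B=25 C=37 D=21 E=52] avail[A=44 B=17 C=37 D=21 E=45] open={R1,R2,R3,R4,R5}
Step 6: commit R4 -> on_hand[A=54 B=25 C=37 D=21 E=52] avail[A=44 B=17 C=37 D=21 E=45] open={R1,R2,R3,R5}
Step 7: reserve R6 D 6 -> on_hand[A=54 B=25 C=37 D=21 E=52] avail[A=44 B=17 C=37 D=15 E=45] open={R1,R2,R3,R5,R6}
Step 8: commit R1 -> on_hand[A=51 B=25 C=37 D=21 E=52] avail[A=44 B=17 C=37 D=15 E=45] open={R2,R3,R5,R6}
Step 9: commit R2 -> on_hand[A=51 B=17 C=37 D=21 E=52] avail[A=44 B=17 C=37 D=15 E=45] open={R3,R5,R6}
Step 10: cancel R5 -> on_hand[A=51 B=17 C=37 D=21 E=52] avail[A=44 B=17 C=37 D=15 E=52] open={R3,R6}
Step 11: reserve R7 E 6 -> on_hand[A=51 B=17 C=37 D=21 E=52] avail[A=44 B=17 C=37 D=15 E=46] open={R3,R6,R7}
Step 12: commit R7 -> on_hand[A=51 B=17 C=37 D=21 E=46] avail[A=44 B=17 C=37 D=15 E=46] open={R3,R6}
Step 13: commit R6 -> on_hand[A=51 B=17 C=37 D=15 E=46] avail[A=44 B=17 C=37 D=15 E=46] open={R3}
Step 14: commit R3 -> on_hand[A=44 B=17 C=37 D=15 E=46] avail[A=44 B=17 C=37 D=15 E=46] open={}
Step 15: reserve R8 A 2 -> on_hand[A=44 B=17 C=37 D=15 E=46] avail[A=42 B=17 C=37 D=15 E=46] open={R8}
Step 16: reserve R9 A 6 -> on_hand[A=44 B=17 C=37 D=15 E=46] avail[A=36 B=17 C=37 D=15 E=46] open={R8,R9}
Step 17: commit R9 -> on_hand[A=38 B=17 C=37 D=15 E=46] avail[A=36 B=17 C=37 D=15 E=46] open={R8}
Step 18: reserve R10 A 7 -> on_hand[A=38 B=17 C=37 D=15 E=46] avail[A=29 B=17 C=37 D=15 E=46] open={R10,R8}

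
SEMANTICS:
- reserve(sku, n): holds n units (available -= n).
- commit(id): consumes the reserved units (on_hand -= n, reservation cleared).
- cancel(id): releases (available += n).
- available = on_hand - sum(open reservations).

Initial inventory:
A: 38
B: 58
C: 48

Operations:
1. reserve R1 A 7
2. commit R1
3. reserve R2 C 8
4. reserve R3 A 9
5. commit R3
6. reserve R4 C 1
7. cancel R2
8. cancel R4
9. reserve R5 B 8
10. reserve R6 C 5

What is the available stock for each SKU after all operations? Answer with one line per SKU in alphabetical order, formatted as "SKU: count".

Answer: A: 22
B: 50
C: 43

Derivation:
Step 1: reserve R1 A 7 -> on_hand[A=38 B=58 C=48] avail[A=31 B=58 C=48] open={R1}
Step 2: commit R1 -> on_hand[A=31 B=58 C=48] avail[A=31 B=58 C=48] open={}
Step 3: reserve R2 C 8 -> on_hand[A=31 B=58 C=48] avail[A=31 B=58 C=40] open={R2}
Step 4: reserve R3 A 9 -> on_hand[A=31 B=58 C=48] avail[A=22 B=58 C=40] open={R2,R3}
Step 5: commit R3 -> on_hand[A=22 B=58 C=48] avail[A=22 B=58 C=40] open={R2}
Step 6: reserve R4 C 1 -> on_hand[A=22 B=58 C=48] avail[A=22 B=58 C=39] open={R2,R4}
Step 7: cancel R2 -> on_hand[A=22 B=58 C=48] avail[A=22 B=58 C=47] open={R4}
Step 8: cancel R4 -> on_hand[A=22 B=58 C=48] avail[A=22 B=58 C=48] open={}
Step 9: reserve R5 B 8 -> on_hand[A=22 B=58 C=48] avail[A=22 B=50 C=48] open={R5}
Step 10: reserve R6 C 5 -> on_hand[A=22 B=58 C=48] avail[A=22 B=50 C=43] open={R5,R6}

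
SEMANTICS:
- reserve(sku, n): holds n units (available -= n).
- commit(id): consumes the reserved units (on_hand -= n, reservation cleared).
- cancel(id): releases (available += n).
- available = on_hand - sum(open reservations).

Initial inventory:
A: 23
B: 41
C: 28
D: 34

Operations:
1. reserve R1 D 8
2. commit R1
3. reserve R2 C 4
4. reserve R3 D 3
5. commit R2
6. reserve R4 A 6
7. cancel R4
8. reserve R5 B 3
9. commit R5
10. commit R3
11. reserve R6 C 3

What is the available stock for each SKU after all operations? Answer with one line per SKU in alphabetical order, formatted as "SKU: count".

Step 1: reserve R1 D 8 -> on_hand[A=23 B=41 C=28 D=34] avail[A=23 B=41 C=28 D=26] open={R1}
Step 2: commit R1 -> on_hand[A=23 B=41 C=28 D=26] avail[A=23 B=41 C=28 D=26] open={}
Step 3: reserve R2 C 4 -> on_hand[A=23 B=41 C=28 D=26] avail[A=23 B=41 C=24 D=26] open={R2}
Step 4: reserve R3 D 3 -> on_hand[A=23 B=41 C=28 D=26] avail[A=23 B=41 C=24 D=23] open={R2,R3}
Step 5: commit R2 -> on_hand[A=23 B=41 C=24 D=26] avail[A=23 B=41 C=24 D=23] open={R3}
Step 6: reserve R4 A 6 -> on_hand[A=23 B=41 C=24 D=26] avail[A=17 B=41 C=24 D=23] open={R3,R4}
Step 7: cancel R4 -> on_hand[A=23 B=41 C=24 D=26] avail[A=23 B=41 C=24 D=23] open={R3}
Step 8: reserve R5 B 3 -> on_hand[A=23 B=41 C=24 D=26] avail[A=23 B=38 C=24 D=23] open={R3,R5}
Step 9: commit R5 -> on_hand[A=23 B=38 C=24 D=26] avail[A=23 B=38 C=24 D=23] open={R3}
Step 10: commit R3 -> on_hand[A=23 B=38 C=24 D=23] avail[A=23 B=38 C=24 D=23] open={}
Step 11: reserve R6 C 3 -> on_hand[A=23 B=38 C=24 D=23] avail[A=23 B=38 C=21 D=23] open={R6}

Answer: A: 23
B: 38
C: 21
D: 23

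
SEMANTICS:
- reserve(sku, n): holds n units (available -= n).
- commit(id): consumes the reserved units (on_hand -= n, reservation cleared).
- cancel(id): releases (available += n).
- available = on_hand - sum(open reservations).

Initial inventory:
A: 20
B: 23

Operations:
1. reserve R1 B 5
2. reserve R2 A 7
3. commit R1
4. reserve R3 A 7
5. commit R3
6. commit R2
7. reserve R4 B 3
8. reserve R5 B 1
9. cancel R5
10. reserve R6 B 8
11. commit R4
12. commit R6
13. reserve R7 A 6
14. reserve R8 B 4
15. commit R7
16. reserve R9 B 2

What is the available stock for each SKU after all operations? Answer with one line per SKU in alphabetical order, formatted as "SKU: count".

Step 1: reserve R1 B 5 -> on_hand[A=20 B=23] avail[A=20 B=18] open={R1}
Step 2: reserve R2 A 7 -> on_hand[A=20 B=23] avail[A=13 B=18] open={R1,R2}
Step 3: commit R1 -> on_hand[A=20 B=18] avail[A=13 B=18] open={R2}
Step 4: reserve R3 A 7 -> on_hand[A=20 B=18] avail[A=6 B=18] open={R2,R3}
Step 5: commit R3 -> on_hand[A=13 B=18] avail[A=6 B=18] open={R2}
Step 6: commit R2 -> on_hand[A=6 B=18] avail[A=6 B=18] open={}
Step 7: reserve R4 B 3 -> on_hand[A=6 B=18] avail[A=6 B=15] open={R4}
Step 8: reserve R5 B 1 -> on_hand[A=6 B=18] avail[A=6 B=14] open={R4,R5}
Step 9: cancel R5 -> on_hand[A=6 B=18] avail[A=6 B=15] open={R4}
Step 10: reserve R6 B 8 -> on_hand[A=6 B=18] avail[A=6 B=7] open={R4,R6}
Step 11: commit R4 -> on_hand[A=6 B=15] avail[A=6 B=7] open={R6}
Step 12: commit R6 -> on_hand[A=6 B=7] avail[A=6 B=7] open={}
Step 13: reserve R7 A 6 -> on_hand[A=6 B=7] avail[A=0 B=7] open={R7}
Step 14: reserve R8 B 4 -> on_hand[A=6 B=7] avail[A=0 B=3] open={R7,R8}
Step 15: commit R7 -> on_hand[A=0 B=7] avail[A=0 B=3] open={R8}
Step 16: reserve R9 B 2 -> on_hand[A=0 B=7] avail[A=0 B=1] open={R8,R9}

Answer: A: 0
B: 1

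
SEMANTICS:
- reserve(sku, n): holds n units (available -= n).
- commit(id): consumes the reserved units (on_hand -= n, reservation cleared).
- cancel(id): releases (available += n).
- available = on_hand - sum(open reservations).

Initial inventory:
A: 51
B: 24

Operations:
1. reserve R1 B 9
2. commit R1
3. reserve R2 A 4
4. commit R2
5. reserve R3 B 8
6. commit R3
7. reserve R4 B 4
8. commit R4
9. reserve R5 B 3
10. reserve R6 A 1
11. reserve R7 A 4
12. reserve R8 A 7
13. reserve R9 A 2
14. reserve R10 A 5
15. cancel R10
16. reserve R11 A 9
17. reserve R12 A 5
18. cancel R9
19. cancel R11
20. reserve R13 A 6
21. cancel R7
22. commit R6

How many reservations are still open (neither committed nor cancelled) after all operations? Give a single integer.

Step 1: reserve R1 B 9 -> on_hand[A=51 B=24] avail[A=51 B=15] open={R1}
Step 2: commit R1 -> on_hand[A=51 B=15] avail[A=51 B=15] open={}
Step 3: reserve R2 A 4 -> on_hand[A=51 B=15] avail[A=47 B=15] open={R2}
Step 4: commit R2 -> on_hand[A=47 B=15] avail[A=47 B=15] open={}
Step 5: reserve R3 B 8 -> on_hand[A=47 B=15] avail[A=47 B=7] open={R3}
Step 6: commit R3 -> on_hand[A=47 B=7] avail[A=47 B=7] open={}
Step 7: reserve R4 B 4 -> on_hand[A=47 B=7] avail[A=47 B=3] open={R4}
Step 8: commit R4 -> on_hand[A=47 B=3] avail[A=47 B=3] open={}
Step 9: reserve R5 B 3 -> on_hand[A=47 B=3] avail[A=47 B=0] open={R5}
Step 10: reserve R6 A 1 -> on_hand[A=47 B=3] avail[A=46 B=0] open={R5,R6}
Step 11: reserve R7 A 4 -> on_hand[A=47 B=3] avail[A=42 B=0] open={R5,R6,R7}
Step 12: reserve R8 A 7 -> on_hand[A=47 B=3] avail[A=35 B=0] open={R5,R6,R7,R8}
Step 13: reserve R9 A 2 -> on_hand[A=47 B=3] avail[A=33 B=0] open={R5,R6,R7,R8,R9}
Step 14: reserve R10 A 5 -> on_hand[A=47 B=3] avail[A=28 B=0] open={R10,R5,R6,R7,R8,R9}
Step 15: cancel R10 -> on_hand[A=47 B=3] avail[A=33 B=0] open={R5,R6,R7,R8,R9}
Step 16: reserve R11 A 9 -> on_hand[A=47 B=3] avail[A=24 B=0] open={R11,R5,R6,R7,R8,R9}
Step 17: reserve R12 A 5 -> on_hand[A=47 B=3] avail[A=19 B=0] open={R11,R12,R5,R6,R7,R8,R9}
Step 18: cancel R9 -> on_hand[A=47 B=3] avail[A=21 B=0] open={R11,R12,R5,R6,R7,R8}
Step 19: cancel R11 -> on_hand[A=47 B=3] avail[A=30 B=0] open={R12,R5,R6,R7,R8}
Step 20: reserve R13 A 6 -> on_hand[A=47 B=3] avail[A=24 B=0] open={R12,R13,R5,R6,R7,R8}
Step 21: cancel R7 -> on_hand[A=47 B=3] avail[A=28 B=0] open={R12,R13,R5,R6,R8}
Step 22: commit R6 -> on_hand[A=46 B=3] avail[A=28 B=0] open={R12,R13,R5,R8}
Open reservations: ['R12', 'R13', 'R5', 'R8'] -> 4

Answer: 4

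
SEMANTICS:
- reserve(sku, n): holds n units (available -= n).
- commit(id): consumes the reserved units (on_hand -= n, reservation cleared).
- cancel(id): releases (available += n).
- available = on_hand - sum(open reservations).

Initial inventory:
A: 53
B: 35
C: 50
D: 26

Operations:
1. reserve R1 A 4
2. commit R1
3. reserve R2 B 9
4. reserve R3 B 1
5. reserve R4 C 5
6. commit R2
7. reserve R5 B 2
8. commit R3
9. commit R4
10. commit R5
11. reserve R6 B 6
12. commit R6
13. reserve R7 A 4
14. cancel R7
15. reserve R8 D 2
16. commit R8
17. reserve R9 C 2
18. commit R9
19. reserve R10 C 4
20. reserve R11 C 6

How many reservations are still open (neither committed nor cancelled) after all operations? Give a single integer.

Step 1: reserve R1 A 4 -> on_hand[A=53 B=35 C=50 D=26] avail[A=49 B=35 C=50 D=26] open={R1}
Step 2: commit R1 -> on_hand[A=49 B=35 C=50 D=26] avail[A=49 B=35 C=50 D=26] open={}
Step 3: reserve R2 B 9 -> on_hand[A=49 B=35 C=50 D=26] avail[A=49 B=26 C=50 D=26] open={R2}
Step 4: reserve R3 B 1 -> on_hand[A=49 B=35 C=50 D=26] avail[A=49 B=25 C=50 D=26] open={R2,R3}
Step 5: reserve R4 C 5 -> on_hand[A=49 B=35 C=50 D=26] avail[A=49 B=25 C=45 D=26] open={R2,R3,R4}
Step 6: commit R2 -> on_hand[A=49 B=26 C=50 D=26] avail[A=49 B=25 C=45 D=26] open={R3,R4}
Step 7: reserve R5 B 2 -> on_hand[A=49 B=26 C=50 D=26] avail[A=49 B=23 C=45 D=26] open={R3,R4,R5}
Step 8: commit R3 -> on_hand[A=49 B=25 C=50 D=26] avail[A=49 B=23 C=45 D=26] open={R4,R5}
Step 9: commit R4 -> on_hand[A=49 B=25 C=45 D=26] avail[A=49 B=23 C=45 D=26] open={R5}
Step 10: commit R5 -> on_hand[A=49 B=23 C=45 D=26] avail[A=49 B=23 C=45 D=26] open={}
Step 11: reserve R6 B 6 -> on_hand[A=49 B=23 C=45 D=26] avail[A=49 B=17 C=45 D=26] open={R6}
Step 12: commit R6 -> on_hand[A=49 B=17 C=45 D=26] avail[A=49 B=17 C=45 D=26] open={}
Step 13: reserve R7 A 4 -> on_hand[A=49 B=17 C=45 D=26] avail[A=45 B=17 C=45 D=26] open={R7}
Step 14: cancel R7 -> on_hand[A=49 B=17 C=45 D=26] avail[A=49 B=17 C=45 D=26] open={}
Step 15: reserve R8 D 2 -> on_hand[A=49 B=17 C=45 D=26] avail[A=49 B=17 C=45 D=24] open={R8}
Step 16: commit R8 -> on_hand[A=49 B=17 C=45 D=24] avail[A=49 B=17 C=45 D=24] open={}
Step 17: reserve R9 C 2 -> on_hand[A=49 B=17 C=45 D=24] avail[A=49 B=17 C=43 D=24] open={R9}
Step 18: commit R9 -> on_hand[A=49 B=17 C=43 D=24] avail[A=49 B=17 C=43 D=24] open={}
Step 19: reserve R10 C 4 -> on_hand[A=49 B=17 C=43 D=24] avail[A=49 B=17 C=39 D=24] open={R10}
Step 20: reserve R11 C 6 -> on_hand[A=49 B=17 C=43 D=24] avail[A=49 B=17 C=33 D=24] open={R10,R11}
Open reservations: ['R10', 'R11'] -> 2

Answer: 2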